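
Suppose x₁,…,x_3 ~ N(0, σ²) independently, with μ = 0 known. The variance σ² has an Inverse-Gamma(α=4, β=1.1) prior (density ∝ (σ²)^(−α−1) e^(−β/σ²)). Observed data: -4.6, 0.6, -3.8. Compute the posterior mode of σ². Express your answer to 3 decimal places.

σ̂²_MAP = 2.935

Sum of squared deviations about the known mean: SS = (-4.6−0)² + (0.6−0)² + (-3.8−0)² = 35.96.
The Normal likelihood contributes (σ²)^(−n/2) exp(−SS/(2σ²)), so the posterior is Inverse-Gamma(α + n/2, β + SS/2) = Inverse-Gamma(5.5, 19.08).
The mode of Inverse-Gamma(a, b) is b/(a+1) = 19.08/6.5 ≈ 2.935.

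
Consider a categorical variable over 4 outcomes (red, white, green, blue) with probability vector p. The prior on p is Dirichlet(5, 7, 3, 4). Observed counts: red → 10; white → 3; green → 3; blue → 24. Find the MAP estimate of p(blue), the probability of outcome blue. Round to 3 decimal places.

The posterior is Dirichlet(αᵢ + nᵢ) = Dirichlet(15, 10, 6, 28).
For a Dirichlet(a₁,…,a_K) with all aᵢ > 1, the mode has j-th component (aⱼ − 1)/(Σaᵢ − K).
Here Σaᵢ = 59 and K = 4, so p(blue) = (28 − 1)/(59 − 4) = 27/55 ≈ 0.491.

MAP estimate of p(blue) = 0.491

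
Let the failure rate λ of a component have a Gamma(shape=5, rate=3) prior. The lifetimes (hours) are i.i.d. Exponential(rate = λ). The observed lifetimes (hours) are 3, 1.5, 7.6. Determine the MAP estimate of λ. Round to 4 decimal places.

The Exponential(rate=λ) likelihood is ∝ λ^n e^(−λΣtᵢ). Here n = 3 and Σtᵢ = 3 + 1.5 + 7.6 = 12.1.
Posterior ∝ λ^4e^(−3λ) · λ^3e^(−12.1λ) = λ^7e^(−15.1λ), i.e. Gamma(8, 15.1).
Mode = (a−1)/b = 7/15.1 ≈ 0.4636.

λ̂_MAP = 0.4636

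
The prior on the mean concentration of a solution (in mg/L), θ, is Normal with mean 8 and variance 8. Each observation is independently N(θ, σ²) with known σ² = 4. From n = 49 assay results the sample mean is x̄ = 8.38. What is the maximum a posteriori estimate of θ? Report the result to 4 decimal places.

θ̂_MAP = 8.3762

n = 49, x̄ = 8.38.
For a Normal prior and Normal likelihood with known variance, the posterior is Normal; its mode equals its mean, the precision-weighted average.
Prior precision 1/σ₀² = 1/8 = 0.125; data precision n/σ² = 49/4 = 12.25.
θ̂ = (0.125·8 + 12.25·8.38) / (0.125 + 12.25) = 103.655/12.375 = 20731/2475 ≈ 8.3762.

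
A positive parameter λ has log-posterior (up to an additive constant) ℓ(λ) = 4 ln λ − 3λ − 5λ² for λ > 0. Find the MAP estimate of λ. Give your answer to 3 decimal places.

ℓ'(λ) = 4/λ − 3 − 10λ. Setting this to zero and multiplying by λ: 10λ² + 3λ − 4 = 0.
λ = (−3 + √(3² + 4·10·4)) / (2·10) = (−3 + √169) / 20 = (−3 + 13)/20 = 1/2.
ℓ''(λ) = −4/λ² − 10 < 0, confirming a maximum.

λ̂_MAP = 0.500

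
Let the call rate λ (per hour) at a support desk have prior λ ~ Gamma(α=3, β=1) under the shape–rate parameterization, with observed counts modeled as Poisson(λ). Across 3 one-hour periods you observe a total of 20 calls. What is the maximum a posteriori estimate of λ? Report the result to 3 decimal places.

λ̂_MAP = 5.500

Σxᵢ = 20, n = 3.
Posterior ∝ λ^2e^(−1λ) · λ^20e^(−3λ) = λ^22e^(−4λ), i.e. Gamma(shape=23, rate=4).
The mode of a Gamma(a, b) with a ≥ 1 (shape–rate) is (a−1)/b = 22/4 ≈ 5.500.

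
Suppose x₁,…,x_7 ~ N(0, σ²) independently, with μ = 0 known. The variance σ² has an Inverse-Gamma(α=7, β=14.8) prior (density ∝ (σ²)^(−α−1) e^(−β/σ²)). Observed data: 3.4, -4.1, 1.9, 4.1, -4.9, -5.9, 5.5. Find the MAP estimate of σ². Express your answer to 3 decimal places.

σ̂²_MAP = 7.281

Sum of squared deviations about the known mean: SS = (3.4−0)² + (-4.1−0)² + (1.9−0)² + (4.1−0)² + (-4.9−0)² + (-5.9−0)² + (5.5−0)² = 137.86.
The Normal likelihood contributes (σ²)^(−n/2) exp(−SS/(2σ²)), so the posterior is Inverse-Gamma(α + n/2, β + SS/2) = Inverse-Gamma(10.5, 83.73).
The mode of Inverse-Gamma(a, b) is b/(a+1) = 83.73/11.5 ≈ 7.281.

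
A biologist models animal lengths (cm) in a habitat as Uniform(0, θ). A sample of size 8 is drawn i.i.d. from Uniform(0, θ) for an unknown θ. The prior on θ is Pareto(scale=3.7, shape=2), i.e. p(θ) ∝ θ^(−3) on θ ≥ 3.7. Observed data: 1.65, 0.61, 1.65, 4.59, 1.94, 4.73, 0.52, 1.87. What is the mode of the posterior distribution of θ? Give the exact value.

θ̂_MAP = 4.73

The Uniform(0, θ) likelihood is θ^(−n) for θ ≥ max(xᵢ), zero otherwise. Here max(xᵢ) = 4.73.
Posterior ∝ θ^(−3) · θ^(−8) = θ^(−11) on θ ≥ max(3.7, 4.73) = 4.73.
This density is strictly decreasing in θ, so the posterior mode lies at the lower boundary of the support.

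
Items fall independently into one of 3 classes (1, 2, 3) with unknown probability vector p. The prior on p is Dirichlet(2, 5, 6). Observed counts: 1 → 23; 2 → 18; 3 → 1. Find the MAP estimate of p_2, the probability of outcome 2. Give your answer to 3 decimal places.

The posterior is Dirichlet(αᵢ + nᵢ) = Dirichlet(25, 23, 7).
For a Dirichlet(a₁,…,a_K) with all aᵢ > 1, the mode has j-th component (aⱼ − 1)/(Σaᵢ − K).
Here Σaᵢ = 55 and K = 3, so p_2 = (23 − 1)/(55 − 3) = 22/52 ≈ 0.423.

MAP estimate: 0.423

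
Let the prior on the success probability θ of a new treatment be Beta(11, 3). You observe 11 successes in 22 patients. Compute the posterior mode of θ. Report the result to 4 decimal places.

θ̂_MAP = 0.6176

Prior: Beta(11, 3).
Data: 11 successes in 22 trials. The binomial likelihood contributes θ^11(1−θ)^11, so the posterior is Beta(11+11, 3+11) = Beta(22, 14).
For Beta(a, b) with a, b > 1 the mode is (a−1)/(a+b−2) = 21/34 ≈ 0.6176.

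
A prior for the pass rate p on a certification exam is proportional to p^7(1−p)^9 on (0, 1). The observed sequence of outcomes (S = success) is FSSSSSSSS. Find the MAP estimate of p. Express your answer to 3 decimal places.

The prior density ∝ p^7(1−p)^9 is the kernel of Beta(8, 10).
Data: 8 successes in 9 trials (from the sequence). The binomial likelihood contributes p^8(1−p)^1, so the posterior is Beta(8+8, 10+1) = Beta(16, 11).
For Beta(a, b) with a, b > 1 the mode is (a−1)/(a+b−2) = 15/25 ≈ 0.600.

p̂_MAP = 0.600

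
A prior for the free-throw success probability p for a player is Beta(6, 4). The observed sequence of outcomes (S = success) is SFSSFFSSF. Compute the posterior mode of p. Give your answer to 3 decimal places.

Prior: Beta(6, 4).
Data: 5 successes in 9 trials (from the sequence). The binomial likelihood contributes p^5(1−p)^4, so the posterior is Beta(6+5, 4+4) = Beta(11, 8).
For Beta(a, b) with a, b > 1 the mode is (a−1)/(a+b−2) = 10/17 ≈ 0.588.

p̂_MAP = 0.588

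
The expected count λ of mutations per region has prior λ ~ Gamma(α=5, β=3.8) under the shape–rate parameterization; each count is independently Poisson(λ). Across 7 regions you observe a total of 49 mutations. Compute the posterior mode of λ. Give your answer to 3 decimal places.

Σxᵢ = 49, n = 7.
Posterior ∝ λ^4e^(−3.8λ) · λ^49e^(−7λ) = λ^53e^(−10.8λ), i.e. Gamma(shape=54, rate=10.8).
The mode of a Gamma(a, b) with a ≥ 1 (shape–rate) is (a−1)/b = 53/10.8 ≈ 4.907.

λ̂_MAP = 4.907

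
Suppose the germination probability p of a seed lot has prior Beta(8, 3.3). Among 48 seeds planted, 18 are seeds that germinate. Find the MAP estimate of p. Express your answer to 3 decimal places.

p̂_MAP = 0.436

Prior: Beta(8, 3.3).
Data: 18 successes in 48 trials. The binomial likelihood contributes p^18(1−p)^30, so the posterior is Beta(8+18, 3.3+30) = Beta(26, 33.3).
For Beta(a, b) with a, b > 1 the mode is (a−1)/(a+b−2) = 25/57.3 ≈ 0.436.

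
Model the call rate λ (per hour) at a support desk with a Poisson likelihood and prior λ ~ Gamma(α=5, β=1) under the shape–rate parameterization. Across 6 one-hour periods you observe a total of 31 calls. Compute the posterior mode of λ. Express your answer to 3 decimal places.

λ̂_MAP = 5.000

Σxᵢ = 31, n = 6.
Posterior ∝ λ^4e^(−1λ) · λ^31e^(−6λ) = λ^35e^(−7λ), i.e. Gamma(shape=36, rate=7).
The mode of a Gamma(a, b) with a ≥ 1 (shape–rate) is (a−1)/b = 35/7 ≈ 5.000.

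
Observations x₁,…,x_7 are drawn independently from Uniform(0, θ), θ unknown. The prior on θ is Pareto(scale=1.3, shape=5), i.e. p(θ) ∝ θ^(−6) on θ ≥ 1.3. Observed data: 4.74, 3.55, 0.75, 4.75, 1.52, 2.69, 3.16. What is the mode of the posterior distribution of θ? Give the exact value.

The Uniform(0, θ) likelihood is θ^(−n) for θ ≥ max(xᵢ), zero otherwise. Here max(xᵢ) = 4.75.
Posterior ∝ θ^(−6) · θ^(−7) = θ^(−13) on θ ≥ max(1.3, 4.75) = 4.75.
This density is strictly decreasing in θ, so the posterior mode lies at the lower boundary of the support.

θ̂_MAP = 4.75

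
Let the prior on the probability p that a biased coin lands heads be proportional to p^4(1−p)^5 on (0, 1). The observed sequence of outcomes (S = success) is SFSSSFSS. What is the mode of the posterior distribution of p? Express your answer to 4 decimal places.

p̂_MAP = 0.5882

The prior density ∝ p^4(1−p)^5 is the kernel of Beta(5, 6).
Data: 6 successes in 8 trials (from the sequence). The binomial likelihood contributes p^6(1−p)^2, so the posterior is Beta(5+6, 6+2) = Beta(11, 8).
For Beta(a, b) with a, b > 1 the mode is (a−1)/(a+b−2) = 10/17 ≈ 0.5882.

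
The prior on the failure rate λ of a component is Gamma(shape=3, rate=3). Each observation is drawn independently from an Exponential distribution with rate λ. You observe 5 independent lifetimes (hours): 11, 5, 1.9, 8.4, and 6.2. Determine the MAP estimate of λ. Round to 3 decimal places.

The Exponential(rate=λ) likelihood is ∝ λ^n e^(−λΣtᵢ). Here n = 5 and Σtᵢ = 11 + 5 + 1.9 + 8.4 + 6.2 = 32.5.
Posterior ∝ λ^2e^(−3λ) · λ^5e^(−32.5λ) = λ^7e^(−35.5λ), i.e. Gamma(8, 35.5).
Mode = (a−1)/b = 7/35.5 ≈ 0.197.

λ̂_MAP = 0.197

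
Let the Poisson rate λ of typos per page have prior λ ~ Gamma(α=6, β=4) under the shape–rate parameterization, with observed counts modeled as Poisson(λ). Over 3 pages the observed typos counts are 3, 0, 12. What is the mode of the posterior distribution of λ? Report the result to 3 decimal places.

λ̂_MAP = 2.857

Σxᵢ = 3+0+12 = 15, with n = 3.
Posterior ∝ λ^5e^(−4λ) · λ^15e^(−3λ) = λ^20e^(−7λ), i.e. Gamma(shape=21, rate=7).
The mode of a Gamma(a, b) with a ≥ 1 (shape–rate) is (a−1)/b = 20/7 ≈ 2.857.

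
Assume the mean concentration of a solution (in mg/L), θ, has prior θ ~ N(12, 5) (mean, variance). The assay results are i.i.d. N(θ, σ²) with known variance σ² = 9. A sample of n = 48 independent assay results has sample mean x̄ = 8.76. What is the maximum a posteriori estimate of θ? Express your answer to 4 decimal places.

n = 48, x̄ = 8.76.
For a Normal prior and Normal likelihood with known variance, the posterior is Normal; its mode equals its mean, the precision-weighted average.
Prior precision 1/σ₀² = 1/5 = 0.2; data precision n/σ² = 48/9 = 16/3.
θ̂ = (0.2·12 + (16/3)·8.76) / (0.2 + 16/3) = 49.12/(83/15) = 3684/415 ≈ 8.8771.

θ̂_MAP = 8.8771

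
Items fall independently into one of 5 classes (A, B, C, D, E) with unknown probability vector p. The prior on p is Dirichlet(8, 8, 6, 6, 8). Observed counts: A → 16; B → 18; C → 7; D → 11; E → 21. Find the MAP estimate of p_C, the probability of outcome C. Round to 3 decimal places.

The posterior is Dirichlet(αᵢ + nᵢ) = Dirichlet(24, 26, 13, 17, 29).
For a Dirichlet(a₁,…,a_K) with all aᵢ > 1, the mode has j-th component (aⱼ − 1)/(Σaᵢ − K).
Here Σaᵢ = 109 and K = 5, so p_C = (13 − 1)/(109 − 5) = 12/104 ≈ 0.115.

MAP estimate of p_C = 0.115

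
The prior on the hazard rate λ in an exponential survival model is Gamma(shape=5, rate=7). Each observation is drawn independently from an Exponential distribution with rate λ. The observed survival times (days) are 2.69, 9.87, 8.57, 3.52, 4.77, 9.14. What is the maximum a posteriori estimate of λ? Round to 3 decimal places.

λ̂_MAP = 0.219

The Exponential(rate=λ) likelihood is ∝ λ^n e^(−λΣtᵢ). Here n = 6 and Σtᵢ = 2.69 + 9.87 + 8.57 + 3.52 + 4.77 + 9.14 = 38.56.
Posterior ∝ λ^4e^(−7λ) · λ^6e^(−38.56λ) = λ^10e^(−45.56λ), i.e. Gamma(11, 45.56).
Mode = (a−1)/b = 10/45.56 ≈ 0.219.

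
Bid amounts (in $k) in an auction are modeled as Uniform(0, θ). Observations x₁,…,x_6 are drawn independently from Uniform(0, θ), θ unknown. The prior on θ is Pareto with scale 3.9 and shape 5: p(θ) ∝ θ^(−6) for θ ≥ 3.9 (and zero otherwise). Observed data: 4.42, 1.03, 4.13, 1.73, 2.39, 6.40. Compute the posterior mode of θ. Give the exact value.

The Uniform(0, θ) likelihood is θ^(−n) for θ ≥ max(xᵢ), zero otherwise. Here max(xᵢ) = 6.40.
Posterior ∝ θ^(−6) · θ^(−6) = θ^(−12) on θ ≥ max(3.9, 6.40) = 6.40.
This density is strictly decreasing in θ, so the posterior mode lies at the lower boundary of the support.

θ̂_MAP = 6.40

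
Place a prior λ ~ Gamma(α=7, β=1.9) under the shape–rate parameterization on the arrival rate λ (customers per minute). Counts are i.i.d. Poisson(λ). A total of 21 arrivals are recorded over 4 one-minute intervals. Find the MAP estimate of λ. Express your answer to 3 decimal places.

Σxᵢ = 21, n = 4.
Posterior ∝ λ^6e^(−1.9λ) · λ^21e^(−4λ) = λ^27e^(−5.9λ), i.e. Gamma(shape=28, rate=5.9).
The mode of a Gamma(a, b) with a ≥ 1 (shape–rate) is (a−1)/b = 27/5.9 ≈ 4.576.

λ̂_MAP = 4.576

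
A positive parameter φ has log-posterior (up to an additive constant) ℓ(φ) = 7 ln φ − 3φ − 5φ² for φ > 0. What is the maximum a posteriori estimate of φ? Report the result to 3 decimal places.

ℓ'(φ) = 7/φ − 3 − 10φ. Setting this to zero and multiplying by φ: 10φ² + 3φ − 7 = 0.
φ = (−3 + √(3² + 4·10·7)) / (2·10) = (−3 + √289) / 20 = (−3 + 17)/20 = 7/10.
ℓ''(φ) = −7/φ² − 10 < 0, confirming a maximum.

φ̂_MAP = 0.700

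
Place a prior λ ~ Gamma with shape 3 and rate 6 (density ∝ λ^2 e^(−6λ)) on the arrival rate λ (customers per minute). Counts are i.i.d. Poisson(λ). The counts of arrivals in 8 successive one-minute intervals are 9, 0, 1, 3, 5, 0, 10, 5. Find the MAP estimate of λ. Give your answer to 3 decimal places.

Σxᵢ = 9+0+1+3+5+0+10+5 = 33, with n = 8.
Posterior ∝ λ^2e^(−6λ) · λ^33e^(−8λ) = λ^35e^(−14λ), i.e. Gamma(shape=36, rate=14).
The mode of a Gamma(a, b) with a ≥ 1 (shape–rate) is (a−1)/b = 35/14 ≈ 2.500.

λ̂_MAP = 2.500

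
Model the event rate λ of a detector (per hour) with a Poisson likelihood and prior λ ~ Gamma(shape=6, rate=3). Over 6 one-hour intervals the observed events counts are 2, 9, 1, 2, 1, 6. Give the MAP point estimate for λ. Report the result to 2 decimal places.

Σxᵢ = 2+9+1+2+1+6 = 21, with n = 6.
Posterior ∝ λ^5e^(−3λ) · λ^21e^(−6λ) = λ^26e^(−9λ), i.e. Gamma(shape=27, rate=9).
The mode of a Gamma(a, b) with a ≥ 1 (shape–rate) is (a−1)/b = 26/9 ≈ 2.89.

λ̂_MAP = 2.89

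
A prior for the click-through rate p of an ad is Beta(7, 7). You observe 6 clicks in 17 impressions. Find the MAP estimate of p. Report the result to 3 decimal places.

Prior: Beta(7, 7).
Data: 6 successes in 17 trials. The binomial likelihood contributes p^6(1−p)^11, so the posterior is Beta(7+6, 7+11) = Beta(13, 18).
For Beta(a, b) with a, b > 1 the mode is (a−1)/(a+b−2) = 12/29 ≈ 0.414.

p̂_MAP = 0.414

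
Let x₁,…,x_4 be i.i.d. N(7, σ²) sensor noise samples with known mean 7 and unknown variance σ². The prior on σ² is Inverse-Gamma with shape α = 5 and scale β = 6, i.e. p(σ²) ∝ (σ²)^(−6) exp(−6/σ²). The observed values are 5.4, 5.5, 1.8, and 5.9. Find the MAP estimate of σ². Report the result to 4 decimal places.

Sum of squared deviations about the known mean: SS = (5.4−7)² + (5.5−7)² + (1.8−7)² + (5.9−7)² = 33.06.
The Normal likelihood contributes (σ²)^(−n/2) exp(−SS/(2σ²)), so the posterior is Inverse-Gamma(α + n/2, β + SS/2) = Inverse-Gamma(7, 22.53).
The mode of Inverse-Gamma(a, b) is b/(a+1) = 22.53/8 ≈ 2.8163.

σ̂²_MAP = 2.8163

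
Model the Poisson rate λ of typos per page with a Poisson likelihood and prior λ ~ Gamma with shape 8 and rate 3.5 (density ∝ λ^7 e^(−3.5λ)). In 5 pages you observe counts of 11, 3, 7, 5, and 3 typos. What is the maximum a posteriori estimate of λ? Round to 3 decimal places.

λ̂_MAP = 4.235

Σxᵢ = 11+3+7+5+3 = 29, with n = 5.
Posterior ∝ λ^7e^(−3.5λ) · λ^29e^(−5λ) = λ^36e^(−8.5λ), i.e. Gamma(shape=37, rate=8.5).
The mode of a Gamma(a, b) with a ≥ 1 (shape–rate) is (a−1)/b = 36/8.5 ≈ 4.235.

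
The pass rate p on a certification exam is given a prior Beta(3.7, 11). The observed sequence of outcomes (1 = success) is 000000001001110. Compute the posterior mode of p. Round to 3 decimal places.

p̂_MAP = 0.242

Prior: Beta(3.7, 11).
Data: 4 successes in 15 trials (from the sequence). The binomial likelihood contributes p^4(1−p)^11, so the posterior is Beta(3.7+4, 11+11) = Beta(7.7, 22).
For Beta(a, b) with a, b > 1 the mode is (a−1)/(a+b−2) = 6.7/27.7 ≈ 0.242.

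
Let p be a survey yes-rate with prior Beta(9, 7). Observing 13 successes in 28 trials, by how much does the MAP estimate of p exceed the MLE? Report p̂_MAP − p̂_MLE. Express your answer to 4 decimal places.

MAP − MLE = 0.0357

Posterior is Beta(22, 22); MAP = (22−1)/(44−2) = 21/42 ≈ 0.50000.
MLE ignores the prior: p̂_MLE = k/n = 13/28 ≈ 0.46429.
Difference = 21/42 − 13/28 = 1/28 ≈ 0.0357.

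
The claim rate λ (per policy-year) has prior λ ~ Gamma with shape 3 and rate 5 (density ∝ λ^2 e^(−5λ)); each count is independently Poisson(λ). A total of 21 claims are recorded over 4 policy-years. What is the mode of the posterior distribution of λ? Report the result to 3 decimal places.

Σxᵢ = 21, n = 4.
Posterior ∝ λ^2e^(−5λ) · λ^21e^(−4λ) = λ^23e^(−9λ), i.e. Gamma(shape=24, rate=9).
The mode of a Gamma(a, b) with a ≥ 1 (shape–rate) is (a−1)/b = 23/9 ≈ 2.556.

λ̂_MAP = 2.556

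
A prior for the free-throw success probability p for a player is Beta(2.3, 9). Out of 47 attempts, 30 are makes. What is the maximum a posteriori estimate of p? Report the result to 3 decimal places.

p̂_MAP = 0.556

Prior: Beta(2.3, 9).
Data: 30 successes in 47 trials. The binomial likelihood contributes p^30(1−p)^17, so the posterior is Beta(2.3+30, 9+17) = Beta(32.3, 26).
For Beta(a, b) with a, b > 1 the mode is (a−1)/(a+b−2) = 31.3/56.3 ≈ 0.556.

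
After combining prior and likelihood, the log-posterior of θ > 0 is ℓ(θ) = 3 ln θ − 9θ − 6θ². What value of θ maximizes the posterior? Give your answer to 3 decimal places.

ℓ'(θ) = 3/θ − 9 − 12θ. Setting this to zero and multiplying by θ: 12θ² + 9θ − 3 = 0.
θ = (−9 + √(9² + 4·12·3)) / (2·12) = (−9 + √225) / 24 = (−9 + 15)/24 = 1/4.
ℓ''(θ) = −3/θ² − 12 < 0, confirming a maximum.

θ̂_MAP = 0.250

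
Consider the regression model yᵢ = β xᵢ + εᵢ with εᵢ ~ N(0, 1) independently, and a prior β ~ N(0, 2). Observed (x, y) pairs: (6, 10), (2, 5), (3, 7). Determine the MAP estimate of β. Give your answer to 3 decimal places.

log p(β | y) = −Σ(yᵢ − βxᵢ)²/(2·1) − β²/(2·2) + const.
Setting the derivative to zero: Σxᵢ(yᵢ − βxᵢ)/1 − β/2 = 0, so β = Σxᵢyᵢ / (Σxᵢ² + σ²/τ²).
Σxᵢyᵢ = 6·10 + 2·5 + 3·7 = 91; Σxᵢ² = 49; σ²/τ² = 0.5.
β̂_MAP = 91 / (49 + 0.5) = 91/49.5 ≈ 1.838.

β̂_MAP = 1.838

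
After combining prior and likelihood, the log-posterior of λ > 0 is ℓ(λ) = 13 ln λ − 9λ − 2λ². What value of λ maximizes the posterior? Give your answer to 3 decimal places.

ℓ'(λ) = 13/λ − 9 − 4λ. Setting this to zero and multiplying by λ: 4λ² + 9λ − 13 = 0.
λ = (−9 + √(9² + 4·4·13)) / (2·4) = (−9 + √289) / 8 = (−9 + 17)/8 = 1.
ℓ''(λ) = −13/λ² − 4 < 0, confirming a maximum.

λ̂_MAP = 1.000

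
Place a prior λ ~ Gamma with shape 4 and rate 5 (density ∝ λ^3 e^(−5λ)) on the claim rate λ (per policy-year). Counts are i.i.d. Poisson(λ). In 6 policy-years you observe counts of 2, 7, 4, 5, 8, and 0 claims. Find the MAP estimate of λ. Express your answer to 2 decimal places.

Σxᵢ = 2+7+4+5+8+0 = 26, with n = 6.
Posterior ∝ λ^3e^(−5λ) · λ^26e^(−6λ) = λ^29e^(−11λ), i.e. Gamma(shape=30, rate=11).
The mode of a Gamma(a, b) with a ≥ 1 (shape–rate) is (a−1)/b = 29/11 ≈ 2.64.

λ̂_MAP = 2.64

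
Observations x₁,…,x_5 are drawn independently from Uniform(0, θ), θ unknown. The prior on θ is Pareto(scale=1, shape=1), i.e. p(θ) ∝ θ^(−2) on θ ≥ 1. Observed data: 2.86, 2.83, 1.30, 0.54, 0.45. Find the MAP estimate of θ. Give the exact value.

θ̂_MAP = 2.86

The Uniform(0, θ) likelihood is θ^(−n) for θ ≥ max(xᵢ), zero otherwise. Here max(xᵢ) = 2.86.
Posterior ∝ θ^(−2) · θ^(−5) = θ^(−7) on θ ≥ max(1, 2.86) = 2.86.
This density is strictly decreasing in θ, so the posterior mode lies at the lower boundary of the support.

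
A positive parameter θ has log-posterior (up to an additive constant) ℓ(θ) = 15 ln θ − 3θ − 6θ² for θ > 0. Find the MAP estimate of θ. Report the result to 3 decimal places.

θ̂_MAP = 1.000

ℓ'(θ) = 15/θ − 3 − 12θ. Setting this to zero and multiplying by θ: 12θ² + 3θ − 15 = 0.
θ = (−3 + √(3² + 4·12·15)) / (2·12) = (−3 + √729) / 24 = (−3 + 27)/24 = 1.
ℓ''(θ) = −15/θ² − 12 < 0, confirming a maximum.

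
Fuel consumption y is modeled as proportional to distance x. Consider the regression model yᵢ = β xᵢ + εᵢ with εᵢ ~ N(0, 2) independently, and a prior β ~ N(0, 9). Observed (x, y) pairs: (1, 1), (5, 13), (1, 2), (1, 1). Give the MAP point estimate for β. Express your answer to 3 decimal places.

β̂_MAP = 2.445

log p(β | y) = −Σ(yᵢ − βxᵢ)²/(2·2) − β²/(2·9) + const.
Setting the derivative to zero: Σxᵢ(yᵢ − βxᵢ)/2 − β/9 = 0, so β = Σxᵢyᵢ / (Σxᵢ² + σ²/τ²).
Σxᵢyᵢ = 1·1 + 5·13 + 1·2 + 1·1 = 69; Σxᵢ² = 28; σ²/τ² = 2/9.
β̂_MAP = 69 / (28 + 2/9) = 69/(254/9) = 621/254 ≈ 2.445.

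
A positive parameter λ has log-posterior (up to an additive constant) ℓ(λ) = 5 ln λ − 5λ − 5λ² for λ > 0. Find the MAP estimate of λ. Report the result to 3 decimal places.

ℓ'(λ) = 5/λ − 5 − 10λ. Setting this to zero and multiplying by λ: 10λ² + 5λ − 5 = 0.
λ = (−5 + √(5² + 4·10·5)) / (2·10) = (−5 + √225) / 20 = (−5 + 15)/20 = 1/2.
ℓ''(λ) = −5/λ² − 10 < 0, confirming a maximum.

λ̂_MAP = 0.500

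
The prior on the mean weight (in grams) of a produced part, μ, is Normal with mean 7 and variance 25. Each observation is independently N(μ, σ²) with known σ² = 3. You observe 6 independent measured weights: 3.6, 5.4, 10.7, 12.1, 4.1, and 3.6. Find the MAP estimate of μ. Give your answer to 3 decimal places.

n = 6; x̄ = (3.6 + 5.4 + 10.7 + 12.1 + 4.1 + 3.6)/6 = 39.5/6 = 79/12 ≈ 6.5833.
For a Normal prior and Normal likelihood with known variance, the posterior is Normal; its mode equals its mean, the precision-weighted average.
Prior precision 1/σ₀² = 1/25 = 0.04; data precision n/σ² = 6/3 = 2.
μ̂ = (0.04·7 + 2·(79/12)) / (0.04 + 2) = (2017/150)/2.04 = 2017/306 ≈ 6.592.

μ̂_MAP = 6.592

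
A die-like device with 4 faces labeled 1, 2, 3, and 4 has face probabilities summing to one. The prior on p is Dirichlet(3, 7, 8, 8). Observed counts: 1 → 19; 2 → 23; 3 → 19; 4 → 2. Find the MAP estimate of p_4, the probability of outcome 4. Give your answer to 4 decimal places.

The posterior is Dirichlet(αᵢ + nᵢ) = Dirichlet(22, 30, 27, 10).
For a Dirichlet(a₁,…,a_K) with all aᵢ > 1, the mode has j-th component (aⱼ − 1)/(Σaᵢ − K).
Here Σaᵢ = 89 and K = 4, so p_4 = (10 − 1)/(89 − 4) = 9/85 ≈ 0.1059.

MAP estimate: 0.1059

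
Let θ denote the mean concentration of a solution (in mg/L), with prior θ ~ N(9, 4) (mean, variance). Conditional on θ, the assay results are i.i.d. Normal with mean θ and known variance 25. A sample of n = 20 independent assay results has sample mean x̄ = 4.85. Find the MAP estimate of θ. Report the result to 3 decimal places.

n = 20, x̄ = 4.85.
For a Normal prior and Normal likelihood with known variance, the posterior is Normal; its mode equals its mean, the precision-weighted average.
Prior precision 1/σ₀² = 1/4 = 0.25; data precision n/σ² = 20/25 = 0.8.
θ̂ = (0.25·9 + 0.8·4.85) / (0.25 + 0.8) = 6.13/1.05 = 613/105 ≈ 5.838.

θ̂_MAP = 5.838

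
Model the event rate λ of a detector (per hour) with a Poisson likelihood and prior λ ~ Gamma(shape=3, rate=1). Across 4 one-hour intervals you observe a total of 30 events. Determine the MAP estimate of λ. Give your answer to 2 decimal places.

Σxᵢ = 30, n = 4.
Posterior ∝ λ^2e^(−1λ) · λ^30e^(−4λ) = λ^32e^(−5λ), i.e. Gamma(shape=33, rate=5).
The mode of a Gamma(a, b) with a ≥ 1 (shape–rate) is (a−1)/b = 32/5 ≈ 6.40.

λ̂_MAP = 6.40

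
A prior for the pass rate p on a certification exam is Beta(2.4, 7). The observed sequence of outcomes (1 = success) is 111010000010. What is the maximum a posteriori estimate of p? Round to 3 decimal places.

Prior: Beta(2.4, 7).
Data: 5 successes in 12 trials (from the sequence). The binomial likelihood contributes p^5(1−p)^7, so the posterior is Beta(2.4+5, 7+7) = Beta(7.4, 14).
For Beta(a, b) with a, b > 1 the mode is (a−1)/(a+b−2) = 6.4/19.4 ≈ 0.330.

p̂_MAP = 0.330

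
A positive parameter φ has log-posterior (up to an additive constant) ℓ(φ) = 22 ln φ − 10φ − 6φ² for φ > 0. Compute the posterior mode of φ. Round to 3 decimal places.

φ̂_MAP = 1.000

ℓ'(φ) = 22/φ − 10 − 12φ. Setting this to zero and multiplying by φ: 12φ² + 10φ − 22 = 0.
φ = (−10 + √(10² + 4·12·22)) / (2·12) = (−10 + √1156) / 24 = (−10 + 34)/24 = 1.
ℓ''(φ) = −22/φ² − 12 < 0, confirming a maximum.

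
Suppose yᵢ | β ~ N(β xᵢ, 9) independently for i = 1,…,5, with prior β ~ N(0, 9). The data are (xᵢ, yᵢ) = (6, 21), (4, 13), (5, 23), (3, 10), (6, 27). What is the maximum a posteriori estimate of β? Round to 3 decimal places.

β̂_MAP = 3.943

log p(β | y) = −Σ(yᵢ − βxᵢ)²/(2·9) − β²/(2·9) + const.
Setting the derivative to zero: Σxᵢ(yᵢ − βxᵢ)/9 − β/9 = 0, so β = Σxᵢyᵢ / (Σxᵢ² + σ²/τ²).
Σxᵢyᵢ = 6·21 + 4·13 + 5·23 + 3·10 + 6·27 = 485; Σxᵢ² = 122; σ²/τ² = 1.
β̂_MAP = 485 / (122 + 1) = 485/123 ≈ 3.943.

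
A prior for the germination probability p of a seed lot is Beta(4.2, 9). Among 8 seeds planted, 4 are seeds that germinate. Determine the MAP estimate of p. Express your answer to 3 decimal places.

p̂_MAP = 0.375

Prior: Beta(4.2, 9).
Data: 4 successes in 8 trials. The binomial likelihood contributes p^4(1−p)^4, so the posterior is Beta(4.2+4, 9+4) = Beta(8.2, 13).
For Beta(a, b) with a, b > 1 the mode is (a−1)/(a+b−2) = 7.2/19.2 ≈ 0.375.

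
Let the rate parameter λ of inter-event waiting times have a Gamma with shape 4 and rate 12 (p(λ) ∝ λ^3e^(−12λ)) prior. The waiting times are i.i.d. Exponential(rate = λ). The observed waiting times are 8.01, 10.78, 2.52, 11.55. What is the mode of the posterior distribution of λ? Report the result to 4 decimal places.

λ̂_MAP = 0.1560

The Exponential(rate=λ) likelihood is ∝ λ^n e^(−λΣtᵢ). Here n = 4 and Σtᵢ = 8.01 + 10.78 + 2.52 + 11.55 = 32.86.
Posterior ∝ λ^3e^(−12λ) · λ^4e^(−32.86λ) = λ^7e^(−44.86λ), i.e. Gamma(8, 44.86).
Mode = (a−1)/b = 7/44.86 ≈ 0.1560.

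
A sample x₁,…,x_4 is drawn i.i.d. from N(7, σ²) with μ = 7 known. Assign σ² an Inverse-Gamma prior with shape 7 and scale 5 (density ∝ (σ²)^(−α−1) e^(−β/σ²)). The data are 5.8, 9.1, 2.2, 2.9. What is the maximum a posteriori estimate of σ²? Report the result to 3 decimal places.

Sum of squared deviations about the known mean: SS = (5.8−7)² + (9.1−7)² + (2.2−7)² + (2.9−7)² = 45.7.
The Normal likelihood contributes (σ²)^(−n/2) exp(−SS/(2σ²)), so the posterior is Inverse-Gamma(α + n/2, β + SS/2) = Inverse-Gamma(9, 27.85).
The mode of Inverse-Gamma(a, b) is b/(a+1) = 27.85/10 ≈ 2.785.

σ̂²_MAP = 2.785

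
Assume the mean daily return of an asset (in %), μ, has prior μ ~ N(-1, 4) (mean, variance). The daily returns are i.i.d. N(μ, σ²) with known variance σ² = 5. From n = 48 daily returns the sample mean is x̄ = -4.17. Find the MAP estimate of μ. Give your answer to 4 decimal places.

n = 48, x̄ = -4.17.
For a Normal prior and Normal likelihood with known variance, the posterior is Normal; its mode equals its mean, the precision-weighted average.
Prior precision 1/σ₀² = 1/4 = 0.25; data precision n/σ² = 48/5 = 9.6.
μ̂ = (0.25·(-1) + 9.6·(-4.17)) / (0.25 + 9.6) = (-40.282)/9.85 = -20141/4925 ≈ -4.0895.

μ̂_MAP = -4.0895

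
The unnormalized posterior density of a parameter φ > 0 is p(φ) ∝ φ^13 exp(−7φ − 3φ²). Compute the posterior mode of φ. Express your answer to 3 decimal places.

ℓ'(φ) = 13/φ − 7 − 6φ. Setting this to zero and multiplying by φ: 6φ² + 7φ − 13 = 0.
φ = (−7 + √(7² + 4·6·13)) / (2·6) = (−7 + √361) / 12 = (−7 + 19)/12 = 1.
ℓ''(φ) = −13/φ² − 6 < 0, confirming a maximum.

φ̂_MAP = 1.000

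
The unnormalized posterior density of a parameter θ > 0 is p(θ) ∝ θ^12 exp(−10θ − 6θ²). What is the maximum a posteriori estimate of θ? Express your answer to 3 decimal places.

ℓ'(θ) = 12/θ − 10 − 12θ. Setting this to zero and multiplying by θ: 12θ² + 10θ − 12 = 0.
θ = (−10 + √(10² + 4·12·12)) / (2·12) = (−10 + √676) / 24 = (−10 + 26)/24 = 2/3.
ℓ''(θ) = −12/θ² − 12 < 0, confirming a maximum.

θ̂_MAP = 0.667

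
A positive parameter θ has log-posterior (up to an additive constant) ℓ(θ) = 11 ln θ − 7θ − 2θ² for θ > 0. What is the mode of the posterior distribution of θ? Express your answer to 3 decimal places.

ℓ'(θ) = 11/θ − 7 − 4θ. Setting this to zero and multiplying by θ: 4θ² + 7θ − 11 = 0.
θ = (−7 + √(7² + 4·4·11)) / (2·4) = (−7 + √225) / 8 = (−7 + 15)/8 = 1.
ℓ''(θ) = −11/θ² − 4 < 0, confirming a maximum.

θ̂_MAP = 1.000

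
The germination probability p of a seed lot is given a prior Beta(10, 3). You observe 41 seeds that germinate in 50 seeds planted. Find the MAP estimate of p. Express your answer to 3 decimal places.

Prior: Beta(10, 3).
Data: 41 successes in 50 trials. The binomial likelihood contributes p^41(1−p)^9, so the posterior is Beta(10+41, 3+9) = Beta(51, 12).
For Beta(a, b) with a, b > 1 the mode is (a−1)/(a+b−2) = 50/61 ≈ 0.820.

p̂_MAP = 0.820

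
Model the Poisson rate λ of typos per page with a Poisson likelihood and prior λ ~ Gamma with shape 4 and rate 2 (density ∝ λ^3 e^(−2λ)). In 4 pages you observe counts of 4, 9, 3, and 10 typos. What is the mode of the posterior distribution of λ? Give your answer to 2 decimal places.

λ̂_MAP = 4.83

Σxᵢ = 4+9+3+10 = 26, with n = 4.
Posterior ∝ λ^3e^(−2λ) · λ^26e^(−4λ) = λ^29e^(−6λ), i.e. Gamma(shape=30, rate=6).
The mode of a Gamma(a, b) with a ≥ 1 (shape–rate) is (a−1)/b = 29/6 ≈ 4.83.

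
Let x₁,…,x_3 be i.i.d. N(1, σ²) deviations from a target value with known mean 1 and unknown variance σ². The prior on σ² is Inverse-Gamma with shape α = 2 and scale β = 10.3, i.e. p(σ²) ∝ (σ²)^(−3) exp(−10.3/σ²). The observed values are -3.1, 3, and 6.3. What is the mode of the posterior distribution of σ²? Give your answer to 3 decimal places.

Sum of squared deviations about the known mean: SS = (-3.1−1)² + (3−1)² + (6.3−1)² = 48.9.
The Normal likelihood contributes (σ²)^(−n/2) exp(−SS/(2σ²)), so the posterior is Inverse-Gamma(α + n/2, β + SS/2) = Inverse-Gamma(3.5, 34.75).
The mode of Inverse-Gamma(a, b) is b/(a+1) = 34.75/4.5 ≈ 7.722.

σ̂²_MAP = 7.722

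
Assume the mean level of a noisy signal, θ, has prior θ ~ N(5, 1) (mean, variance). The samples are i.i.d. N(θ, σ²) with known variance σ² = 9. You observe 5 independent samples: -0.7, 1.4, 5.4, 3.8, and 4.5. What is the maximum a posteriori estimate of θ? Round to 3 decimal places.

n = 5; x̄ = ((-0.7) + 1.4 + 5.4 + 3.8 + 4.5)/5 = 14.4/5 = 2.88.
For a Normal prior and Normal likelihood with known variance, the posterior is Normal; its mode equals its mean, the precision-weighted average.
Prior precision 1/σ₀² = 1/1 = 1; data precision n/σ² = 5/9.
θ̂ = (1·5 + (5/9)·2.88) / (1 + 5/9) = 6.6/(14/9) = 297/70 ≈ 4.243.

θ̂_MAP = 4.243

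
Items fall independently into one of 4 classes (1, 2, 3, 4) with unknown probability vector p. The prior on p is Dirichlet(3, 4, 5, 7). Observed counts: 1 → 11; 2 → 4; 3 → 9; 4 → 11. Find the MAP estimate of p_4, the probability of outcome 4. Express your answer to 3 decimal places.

The posterior is Dirichlet(αᵢ + nᵢ) = Dirichlet(14, 8, 14, 18).
For a Dirichlet(a₁,…,a_K) with all aᵢ > 1, the mode has j-th component (aⱼ − 1)/(Σaᵢ − K).
Here Σaᵢ = 54 and K = 4, so p_4 = (18 − 1)/(54 − 4) = 17/50 ≈ 0.340.

MAP estimate: 0.340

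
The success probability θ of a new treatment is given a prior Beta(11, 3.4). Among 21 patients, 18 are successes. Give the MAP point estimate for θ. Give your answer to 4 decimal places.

Prior: Beta(11, 3.4).
Data: 18 successes in 21 trials. The binomial likelihood contributes θ^18(1−θ)^3, so the posterior is Beta(11+18, 3.4+3) = Beta(29, 6.4).
For Beta(a, b) with a, b > 1 the mode is (a−1)/(a+b−2) = 28/33.4 ≈ 0.8383.

θ̂_MAP = 0.8383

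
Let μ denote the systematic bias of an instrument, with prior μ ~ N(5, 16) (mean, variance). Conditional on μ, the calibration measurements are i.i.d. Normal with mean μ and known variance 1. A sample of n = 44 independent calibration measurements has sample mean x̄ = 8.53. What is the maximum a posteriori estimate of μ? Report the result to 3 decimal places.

n = 44, x̄ = 8.53.
For a Normal prior and Normal likelihood with known variance, the posterior is Normal; its mode equals its mean, the precision-weighted average.
Prior precision 1/σ₀² = 1/16 = 0.0625; data precision n/σ² = 44/1 = 44.
μ̂ = (0.0625·5 + 44·8.53) / (0.0625 + 44) = 375.6325/44.0625 = 150253/17625 ≈ 8.525.

μ̂_MAP = 8.525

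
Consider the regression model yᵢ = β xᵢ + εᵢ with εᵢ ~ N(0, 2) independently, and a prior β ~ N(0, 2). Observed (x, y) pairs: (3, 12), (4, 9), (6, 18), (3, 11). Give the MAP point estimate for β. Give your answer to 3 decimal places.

log p(β | y) = −Σ(yᵢ − βxᵢ)²/(2·2) − β²/(2·2) + const.
Setting the derivative to zero: Σxᵢ(yᵢ − βxᵢ)/2 − β/2 = 0, so β = Σxᵢyᵢ / (Σxᵢ² + σ²/τ²).
Σxᵢyᵢ = 3·12 + 4·9 + 6·18 + 3·11 = 213; Σxᵢ² = 70; σ²/τ² = 1.
β̂_MAP = 213 / (70 + 1) = 213/71 ≈ 3.000.

β̂_MAP = 3.000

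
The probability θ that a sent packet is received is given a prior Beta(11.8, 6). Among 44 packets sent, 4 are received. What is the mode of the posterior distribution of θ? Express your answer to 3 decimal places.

θ̂_MAP = 0.247

Prior: Beta(11.8, 6).
Data: 4 successes in 44 trials. The binomial likelihood contributes θ^4(1−θ)^40, so the posterior is Beta(11.8+4, 6+40) = Beta(15.8, 46).
For Beta(a, b) with a, b > 1 the mode is (a−1)/(a+b−2) = 14.8/59.8 ≈ 0.247.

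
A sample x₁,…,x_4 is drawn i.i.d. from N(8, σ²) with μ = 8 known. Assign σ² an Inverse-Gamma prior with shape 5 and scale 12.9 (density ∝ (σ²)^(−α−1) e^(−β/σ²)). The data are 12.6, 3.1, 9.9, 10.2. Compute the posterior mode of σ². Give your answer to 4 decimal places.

σ̂²_MAP = 4.9638

Sum of squared deviations about the known mean: SS = (12.6−8)² + (3.1−8)² + (9.9−8)² + (10.2−8)² = 53.62.
The Normal likelihood contributes (σ²)^(−n/2) exp(−SS/(2σ²)), so the posterior is Inverse-Gamma(α + n/2, β + SS/2) = Inverse-Gamma(7, 39.71).
The mode of Inverse-Gamma(a, b) is b/(a+1) = 39.71/8 ≈ 4.9638.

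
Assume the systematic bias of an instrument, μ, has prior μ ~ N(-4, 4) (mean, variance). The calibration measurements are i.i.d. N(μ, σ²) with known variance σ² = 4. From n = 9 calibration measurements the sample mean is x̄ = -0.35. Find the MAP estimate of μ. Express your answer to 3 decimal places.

n = 9, x̄ = -0.35.
For a Normal prior and Normal likelihood with known variance, the posterior is Normal; its mode equals its mean, the precision-weighted average.
Prior precision 1/σ₀² = 1/4 = 0.25; data precision n/σ² = 9/4 = 2.25.
μ̂ = (0.25·(-4) + 2.25·(-0.35)) / (0.25 + 2.25) = (-1.7875)/2.5 = -0.715.

μ̂_MAP = -0.715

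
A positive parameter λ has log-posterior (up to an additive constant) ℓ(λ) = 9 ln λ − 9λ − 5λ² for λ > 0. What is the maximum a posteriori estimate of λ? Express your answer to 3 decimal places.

ℓ'(λ) = 9/λ − 9 − 10λ. Setting this to zero and multiplying by λ: 10λ² + 9λ − 9 = 0.
λ = (−9 + √(9² + 4·10·9)) / (2·10) = (−9 + √441) / 20 = (−9 + 21)/20 = 3/5.
ℓ''(λ) = −9/λ² − 10 < 0, confirming a maximum.

λ̂_MAP = 0.600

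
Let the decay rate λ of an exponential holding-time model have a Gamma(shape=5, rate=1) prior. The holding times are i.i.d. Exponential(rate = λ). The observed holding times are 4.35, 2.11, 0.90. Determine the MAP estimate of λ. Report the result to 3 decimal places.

λ̂_MAP = 0.837

The Exponential(rate=λ) likelihood is ∝ λ^n e^(−λΣtᵢ). Here n = 3 and Σtᵢ = 4.35 + 2.11 + 0.90 = 7.36.
Posterior ∝ λ^4e^(−1λ) · λ^3e^(−7.36λ) = λ^7e^(−8.36λ), i.e. Gamma(8, 8.36).
Mode = (a−1)/b = 7/8.36 ≈ 0.837.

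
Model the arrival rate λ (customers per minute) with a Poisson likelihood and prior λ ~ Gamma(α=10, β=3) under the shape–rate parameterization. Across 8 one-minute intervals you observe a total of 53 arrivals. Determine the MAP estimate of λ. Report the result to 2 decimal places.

Σxᵢ = 53, n = 8.
Posterior ∝ λ^9e^(−3λ) · λ^53e^(−8λ) = λ^62e^(−11λ), i.e. Gamma(shape=63, rate=11).
The mode of a Gamma(a, b) with a ≥ 1 (shape–rate) is (a−1)/b = 62/11 ≈ 5.64.

λ̂_MAP = 5.64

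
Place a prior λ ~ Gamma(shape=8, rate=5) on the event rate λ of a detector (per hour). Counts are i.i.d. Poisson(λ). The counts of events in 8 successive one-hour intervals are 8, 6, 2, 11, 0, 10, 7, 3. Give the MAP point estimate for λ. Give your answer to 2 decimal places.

Σxᵢ = 8+6+2+11+0+10+7+3 = 47, with n = 8.
Posterior ∝ λ^7e^(−5λ) · λ^47e^(−8λ) = λ^54e^(−13λ), i.e. Gamma(shape=55, rate=13).
The mode of a Gamma(a, b) with a ≥ 1 (shape–rate) is (a−1)/b = 54/13 ≈ 4.15.

λ̂_MAP = 4.15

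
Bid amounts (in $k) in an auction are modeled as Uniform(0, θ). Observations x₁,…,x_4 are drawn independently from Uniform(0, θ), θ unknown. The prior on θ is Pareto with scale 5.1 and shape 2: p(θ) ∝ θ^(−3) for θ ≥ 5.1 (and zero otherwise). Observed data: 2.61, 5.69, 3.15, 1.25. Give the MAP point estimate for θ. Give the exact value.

θ̂_MAP = 5.69

The Uniform(0, θ) likelihood is θ^(−n) for θ ≥ max(xᵢ), zero otherwise. Here max(xᵢ) = 5.69.
Posterior ∝ θ^(−3) · θ^(−4) = θ^(−7) on θ ≥ max(5.1, 5.69) = 5.69.
This density is strictly decreasing in θ, so the posterior mode lies at the lower boundary of the support.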